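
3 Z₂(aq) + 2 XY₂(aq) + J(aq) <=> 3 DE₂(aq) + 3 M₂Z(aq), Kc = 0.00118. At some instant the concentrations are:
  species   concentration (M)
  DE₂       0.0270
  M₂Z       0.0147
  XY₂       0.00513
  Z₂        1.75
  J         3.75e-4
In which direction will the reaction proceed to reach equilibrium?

Qc = [DE₂]³·[M₂Z]³ / ([Z₂]³·[XY₂]²·[J]) = (0.0270)³·(0.0147)³ / ((1.75)³·(0.00513)²·(3.75e-4)) = 0.00118
Qc = 0.00118 = Kc, so the system is already at equilibrium.

at equilibrium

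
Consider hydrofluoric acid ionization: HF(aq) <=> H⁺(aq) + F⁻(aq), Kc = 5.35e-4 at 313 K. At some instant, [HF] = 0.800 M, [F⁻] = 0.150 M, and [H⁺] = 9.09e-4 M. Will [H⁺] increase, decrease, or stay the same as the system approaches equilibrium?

increase

Qc = [H⁺]·[F⁻] / [HF] = (9.09e-4)·(0.150) / (0.800) = 1.70e-4
Qc = 1.70e-4 < Kc = 5.35e-4: net forward reaction.
H⁺ is a product, so it increases.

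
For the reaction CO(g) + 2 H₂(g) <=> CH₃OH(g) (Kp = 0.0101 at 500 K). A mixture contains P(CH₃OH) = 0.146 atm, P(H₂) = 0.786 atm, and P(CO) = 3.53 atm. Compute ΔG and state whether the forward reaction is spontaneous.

Qp = P(CH₃OH) / (P(CO)·P(H₂)²) = (0.146) / ((3.53)·(0.786)²) = 0.0669
ΔG = RT ln(Qp/Kp) = (8.314 J mol⁻¹ K⁻¹)(500 K) × ln(0.0669/0.0101)
   = (4.157 kJ/mol)(1.891) = 7.86 kJ/mol
ΔG > 0, so the forward reaction is non-spontaneous (proceeds in reverse).

ΔG = 7.86 kJ/mol; the forward reaction is non-spontaneous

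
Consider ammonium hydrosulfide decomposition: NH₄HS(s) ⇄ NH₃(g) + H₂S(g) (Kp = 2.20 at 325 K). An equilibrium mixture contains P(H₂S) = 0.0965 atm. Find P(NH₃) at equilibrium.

P(NH₃) = 22.8 atm

(NH₄HS is a pure solid — omitted from Kp.)
At equilibrium, Kp = P(NH₃)·P(H₂S) = 2.20.
(P(NH₃))·(0.0965) = 2.20
P(NH₃) = 22.8 atm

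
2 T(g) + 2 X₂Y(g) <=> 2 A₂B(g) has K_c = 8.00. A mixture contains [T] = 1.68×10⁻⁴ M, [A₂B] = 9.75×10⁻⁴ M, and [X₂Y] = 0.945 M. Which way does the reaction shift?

toward reactants

Q_c = [A₂B]² / ([T]²·[X₂Y]²) = (9.75×10⁻⁴)² / ((1.68×10⁻⁴)²·(0.945)²) = 37.7
Q_c = 37.7 > K_c = 8.00, so the reverse reaction proceeds.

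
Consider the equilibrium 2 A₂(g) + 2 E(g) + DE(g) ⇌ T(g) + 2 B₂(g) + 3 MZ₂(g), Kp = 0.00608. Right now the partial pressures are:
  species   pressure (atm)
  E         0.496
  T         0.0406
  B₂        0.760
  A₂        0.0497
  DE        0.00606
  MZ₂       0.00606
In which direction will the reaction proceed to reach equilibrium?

Qp = P(T)·P(B₂)²·P(MZ₂)³ / (P(A₂)²·P(E)²·P(DE)) = (0.0406)·(0.760)²·(0.00606)³ / ((0.0497)²·(0.496)²·(0.00606)) = 0.00142
Qp = 0.00142 < Kp = 0.00608, so the forward reaction proceeds.

forward (toward products)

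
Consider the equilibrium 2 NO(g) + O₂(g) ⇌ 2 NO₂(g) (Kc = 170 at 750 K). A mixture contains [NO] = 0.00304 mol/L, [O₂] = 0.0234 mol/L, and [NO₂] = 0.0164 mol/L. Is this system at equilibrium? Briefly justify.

Qc = [NO₂]² / ([NO]²·[O₂]) = (0.0164)² / ((0.00304)²·(0.0234)) = 1240
Qc = 1240 > Kc = 170: net reverse reaction.

no; Q > K, reaction proceeds in reverse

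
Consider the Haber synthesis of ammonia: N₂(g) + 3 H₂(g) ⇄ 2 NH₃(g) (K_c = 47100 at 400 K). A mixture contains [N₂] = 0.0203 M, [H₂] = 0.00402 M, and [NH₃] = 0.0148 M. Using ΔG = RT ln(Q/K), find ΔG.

Q_c = [NH₃]² / ([N₂]·[H₂]³) = (0.0148)² / ((0.0203)·(0.00402)³) = 1.66e5
ΔG = RT ln(Q_c/K_c) = (8.314 J mol⁻¹ K⁻¹)(400 K) × ln(1.66e5/47100)
   = (3.326 kJ/mol)(1.260) = 4.19 kJ/mol
ΔG > 0, so the forward reaction is non-spontaneous (proceeds in reverse).

ΔG = 4.19 kJ/mol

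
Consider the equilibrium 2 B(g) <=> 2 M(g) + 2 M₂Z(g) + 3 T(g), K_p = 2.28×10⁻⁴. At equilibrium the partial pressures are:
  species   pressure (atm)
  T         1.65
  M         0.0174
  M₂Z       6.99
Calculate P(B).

At equilibrium, K_p = P(M)²·P(M₂Z)²·P(T)³ / P(B)² = 2.28×10⁻⁴.
(0.0174)²·(6.99)²·(1.65)³ / (P(B))² = 2.28×10⁻⁴
P(B)² = 291 ⇒ P(B) = 17.1 atm

P(B) = 17.1 atm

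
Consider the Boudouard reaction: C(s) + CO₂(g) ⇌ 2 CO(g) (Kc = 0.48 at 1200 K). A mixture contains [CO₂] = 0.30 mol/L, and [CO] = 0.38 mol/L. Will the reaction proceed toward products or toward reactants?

at equilibrium

(C is a pure solid — omitted from Qc.)
Qc = [CO]² / [CO₂] = (0.38)² / (0.30) = 0.48
Qc = 0.48 = Kc, so the system is already at equilibrium.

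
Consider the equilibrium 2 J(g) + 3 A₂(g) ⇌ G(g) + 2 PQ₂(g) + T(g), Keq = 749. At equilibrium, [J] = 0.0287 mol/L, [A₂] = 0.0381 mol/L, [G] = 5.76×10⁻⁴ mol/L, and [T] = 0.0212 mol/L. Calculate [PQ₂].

[PQ₂] = 1.67 mol/L

At equilibrium, Keq = [G]·[PQ₂]²·[T] / ([J]²·[A₂]³) = 749.
(5.76×10⁻⁴)·([PQ₂])²·(0.0212) / ((0.0287)²·(0.0381)³) = 749
[PQ₂]² = 2.79 ⇒ [PQ₂] = 1.67 mol/L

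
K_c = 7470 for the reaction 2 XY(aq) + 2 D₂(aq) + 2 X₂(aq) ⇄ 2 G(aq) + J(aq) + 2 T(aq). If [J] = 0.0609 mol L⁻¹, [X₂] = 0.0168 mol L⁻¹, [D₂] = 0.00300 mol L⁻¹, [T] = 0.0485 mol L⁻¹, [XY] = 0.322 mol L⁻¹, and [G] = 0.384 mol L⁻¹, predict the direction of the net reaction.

to the left

Q_c = [G]²·[J]·[T]² / ([XY]²·[D₂]²·[X₂]²) = (0.384)²·(0.0609)·(0.0485)² / ((0.322)²·(0.00300)²·(0.0168)²) = 80200
Q_c = 80200 > K_c = 7470, so the reverse reaction proceeds.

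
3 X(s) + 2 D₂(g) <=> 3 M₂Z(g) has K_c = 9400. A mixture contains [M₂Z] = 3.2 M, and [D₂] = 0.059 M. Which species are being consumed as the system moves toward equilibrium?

none (at equilibrium)

(X is a pure solid — omitted from Q_c.)
Q_c = [M₂Z]³ / [D₂]² = (3.2)³ / (0.059)² = 9400
Q_c = 9400 = K_c; the system is at equilibrium.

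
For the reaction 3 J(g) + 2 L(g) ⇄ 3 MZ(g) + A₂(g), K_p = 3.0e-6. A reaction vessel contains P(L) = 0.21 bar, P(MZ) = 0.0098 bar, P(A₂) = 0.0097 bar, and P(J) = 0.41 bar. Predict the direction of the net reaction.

Q_p = P(MZ)³·P(A₂) / (P(J)³·P(L)²) = (0.0098)³·(0.0097) / ((0.41)³·(0.21)²) = 3.0e-6
Q_p = 3.0e-6 = K_p, so the system is already at equilibrium.

neither direction; the system is at equilibrium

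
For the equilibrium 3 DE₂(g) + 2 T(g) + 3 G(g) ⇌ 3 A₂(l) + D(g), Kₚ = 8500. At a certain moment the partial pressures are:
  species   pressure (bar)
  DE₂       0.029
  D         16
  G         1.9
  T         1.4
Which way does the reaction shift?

(A₂ is a pure liquid — omitted from Qₚ.)
Qₚ = P(D) / (P(DE₂)³·P(T)²·P(G)³) = (16) / ((0.029)³·(1.4)²·(1.9)³) = 49000
Qₚ = 49000 > Kₚ = 8500, so the reverse reaction proceeds.

reverse (toward reactants)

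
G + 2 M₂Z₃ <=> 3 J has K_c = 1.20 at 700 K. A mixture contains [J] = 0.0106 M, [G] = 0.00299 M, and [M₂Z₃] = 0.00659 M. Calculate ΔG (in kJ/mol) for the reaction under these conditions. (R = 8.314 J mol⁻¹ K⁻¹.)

Q_c = [J]³ / ([G]·[M₂Z₃]²) = (0.0106)³ / ((0.00299)·(0.00659)²) = 9.17
ΔG = RT ln(Q_c/K_c) = (8.314 J mol⁻¹ K⁻¹)(700 K) × ln(9.17/1.20)
   = (5.820 kJ/mol)(2.034) = 11.8 kJ/mol
ΔG > 0, so the forward reaction is non-spontaneous (proceeds in reverse).

ΔG = 11.8 kJ/mol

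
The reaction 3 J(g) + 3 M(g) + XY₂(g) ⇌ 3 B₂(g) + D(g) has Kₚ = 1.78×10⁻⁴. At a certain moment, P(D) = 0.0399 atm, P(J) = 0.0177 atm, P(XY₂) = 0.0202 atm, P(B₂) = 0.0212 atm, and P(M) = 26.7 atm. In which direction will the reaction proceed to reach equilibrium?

at equilibrium

Qₚ = P(B₂)³·P(D) / (P(J)³·P(M)³·P(XY₂)) = (0.0212)³·(0.0399) / ((0.0177)³·(26.7)³·(0.0202)) = 1.78×10⁻⁴
Qₚ = 1.78×10⁻⁴ = Kₚ, so the system is already at equilibrium.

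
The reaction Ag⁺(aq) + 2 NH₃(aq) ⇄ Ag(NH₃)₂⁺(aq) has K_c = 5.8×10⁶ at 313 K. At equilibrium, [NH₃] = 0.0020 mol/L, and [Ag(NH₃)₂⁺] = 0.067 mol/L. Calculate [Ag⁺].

At equilibrium, K_c = [Ag(NH₃)₂⁺] / ([Ag⁺]·[NH₃]²) = 5.8×10⁶.
(0.067) / (([Ag⁺])·(0.0020)²) = 5.8×10⁶
[Ag⁺] = 0.00289 = 0.0029 mol/L

[Ag⁺] = 0.0029 mol/L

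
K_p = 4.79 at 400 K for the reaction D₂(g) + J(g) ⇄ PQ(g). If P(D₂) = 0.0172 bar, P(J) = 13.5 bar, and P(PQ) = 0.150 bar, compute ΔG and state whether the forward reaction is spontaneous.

Q_p = P(PQ) / (P(D₂)·P(J)) = (0.150) / ((0.0172)·(13.5)) = 0.646
ΔG = RT ln(Q_p/K_p) = (8.314 J mol⁻¹ K⁻¹)(400 K) × ln(0.646/4.79)
   = (3.326 kJ/mol)(-2.003) = -6.66 kJ/mol
ΔG < 0, so the forward reaction is spontaneous (proceeds forward).

ΔG = -6.66 kJ/mol; the forward reaction is spontaneous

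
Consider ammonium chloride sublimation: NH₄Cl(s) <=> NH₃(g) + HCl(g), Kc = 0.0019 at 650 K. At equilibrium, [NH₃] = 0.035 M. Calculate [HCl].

[HCl] = 0.054 M

(NH₄Cl is a pure solid — omitted from Kc.)
At equilibrium, Kc = [NH₃]·[HCl] = 0.0019.
(0.035)·([HCl]) = 0.0019
[HCl] = 0.0543 = 0.054 M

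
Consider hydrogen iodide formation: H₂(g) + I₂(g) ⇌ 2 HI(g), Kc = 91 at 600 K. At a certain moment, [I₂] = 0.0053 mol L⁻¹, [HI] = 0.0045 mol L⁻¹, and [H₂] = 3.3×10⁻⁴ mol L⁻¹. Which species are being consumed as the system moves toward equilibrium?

Qc = [HI]² / ([H₂]·[I₂]) = (0.0045)² / ((3.3×10⁻⁴)·(0.0053)) = 12
Qc = 12 < Kc = 91: net forward reaction.

H₂, I₂ (reactants)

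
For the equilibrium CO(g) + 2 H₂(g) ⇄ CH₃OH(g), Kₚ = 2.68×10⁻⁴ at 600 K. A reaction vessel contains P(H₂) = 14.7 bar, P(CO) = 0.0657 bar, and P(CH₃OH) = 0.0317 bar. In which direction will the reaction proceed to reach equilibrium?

toward reactants

Qₚ = P(CH₃OH) / (P(CO)·P(H₂)²) = (0.0317) / ((0.0657)·(14.7)²) = 0.00223
Qₚ = 0.00223 > Kₚ = 2.68×10⁻⁴, so the reverse reaction proceeds.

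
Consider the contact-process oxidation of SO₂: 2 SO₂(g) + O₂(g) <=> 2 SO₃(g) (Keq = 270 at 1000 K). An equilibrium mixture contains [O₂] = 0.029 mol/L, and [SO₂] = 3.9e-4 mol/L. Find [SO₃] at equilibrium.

[SO₃] = 0.0011 mol/L

At equilibrium, Keq = [SO₃]² / ([SO₂]²·[O₂]) = 270.
([SO₃])² / ((3.9e-4)²·(0.029)) = 270
[SO₃]² = 1.19e-6 ⇒ [SO₃] = 0.0011 mol/L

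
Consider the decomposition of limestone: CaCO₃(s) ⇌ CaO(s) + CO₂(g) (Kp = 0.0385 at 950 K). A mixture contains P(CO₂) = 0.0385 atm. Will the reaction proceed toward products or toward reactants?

(CaCO₃, CaO are pure solids — omitted from Qp.)
Qp = P(CO₂) = 0.0385
Qp = 0.0385 = Kp, so the system is already at equilibrium.

at equilibrium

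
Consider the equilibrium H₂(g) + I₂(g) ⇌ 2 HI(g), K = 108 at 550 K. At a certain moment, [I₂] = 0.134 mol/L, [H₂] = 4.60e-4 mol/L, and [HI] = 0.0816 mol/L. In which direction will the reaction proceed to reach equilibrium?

neither direction; the system is at equilibrium

Q = [HI]² / ([H₂]·[I₂]) = (0.0816)² / ((4.60e-4)·(0.134)) = 108
Q = 108 = K, so the system is already at equilibrium.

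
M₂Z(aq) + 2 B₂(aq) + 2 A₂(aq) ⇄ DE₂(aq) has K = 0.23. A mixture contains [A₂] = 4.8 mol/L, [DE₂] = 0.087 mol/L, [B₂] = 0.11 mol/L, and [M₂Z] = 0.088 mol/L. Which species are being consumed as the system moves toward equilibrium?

Q = [DE₂] / ([M₂Z]·[B₂]²·[A₂]²) = (0.087) / ((0.088)·(0.11)²·(4.8)²) = 3.5
Q = 3.5 > K = 0.23: net reverse reaction.

DE₂ (products)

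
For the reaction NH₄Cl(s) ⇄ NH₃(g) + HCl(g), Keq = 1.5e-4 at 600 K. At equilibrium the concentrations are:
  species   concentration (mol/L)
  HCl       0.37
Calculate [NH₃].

[NH₃] = 4.1e-4 mol/L

(NH₄Cl is a pure solid — omitted from Keq.)
At equilibrium, Keq = [NH₃]·[HCl] = 1.5e-4.
([NH₃])·(0.37) = 1.5e-4
[NH₃] = 4.05e-4 = 4.1e-4 mol/L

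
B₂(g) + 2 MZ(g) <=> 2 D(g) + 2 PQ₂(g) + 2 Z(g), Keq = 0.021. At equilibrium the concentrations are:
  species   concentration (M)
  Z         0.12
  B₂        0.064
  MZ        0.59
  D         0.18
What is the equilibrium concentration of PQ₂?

[PQ₂] = 1.0 M

At equilibrium, Keq = [D]²·[PQ₂]²·[Z]² / ([B₂]·[MZ]²) = 0.021.
(0.18)²·([PQ₂])²·(0.12)² / ((0.064)·(0.59)²) = 0.021
[PQ₂]² = 1.00 ⇒ [PQ₂] = 1.0 M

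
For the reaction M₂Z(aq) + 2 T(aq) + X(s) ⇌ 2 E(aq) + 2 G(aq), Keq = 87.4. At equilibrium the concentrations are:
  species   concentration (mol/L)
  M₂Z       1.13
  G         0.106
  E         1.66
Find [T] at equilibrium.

[T] = 0.0177 mol/L

(X is a pure solid — omitted from Keq.)
At equilibrium, Keq = [E]²·[G]² / ([M₂Z]·[T]²) = 87.4.
(1.66)²·(0.106)² / ((1.13)·([T])²) = 87.4
[T]² = 3.14×10⁻⁴ ⇒ [T] = 0.0177 mol/L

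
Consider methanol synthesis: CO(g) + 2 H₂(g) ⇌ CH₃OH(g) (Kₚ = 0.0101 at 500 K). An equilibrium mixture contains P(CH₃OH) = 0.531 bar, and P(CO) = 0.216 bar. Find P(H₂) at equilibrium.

At equilibrium, Kₚ = P(CH₃OH) / (P(CO)·P(H₂)²) = 0.0101.
(0.531) / ((0.216)·(P(H₂))²) = 0.0101
P(H₂)² = 243 ⇒ P(H₂) = 15.6 bar

P(H₂) = 15.6 bar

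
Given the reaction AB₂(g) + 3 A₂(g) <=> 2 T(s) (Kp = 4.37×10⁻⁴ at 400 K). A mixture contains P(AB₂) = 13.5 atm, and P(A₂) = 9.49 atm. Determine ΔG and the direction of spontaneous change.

(T is a pure solid — omitted from Qp.)
Qp = 1 / (P(AB₂)·P(A₂)³) = 1 / ((13.5)·(9.49)³) = 8.67×10⁻⁵
ΔG = RT ln(Qp/Kp) = (8.314 J mol⁻¹ K⁻¹)(400 K) × ln(8.67×10⁻⁵/4.37×10⁻⁴)
   = (3.326 kJ/mol)(-1.617) = -5.38 kJ/mol
ΔG < 0, so the forward reaction is spontaneous (proceeds forward).

ΔG = -5.38 kJ/mol; the forward reaction is spontaneous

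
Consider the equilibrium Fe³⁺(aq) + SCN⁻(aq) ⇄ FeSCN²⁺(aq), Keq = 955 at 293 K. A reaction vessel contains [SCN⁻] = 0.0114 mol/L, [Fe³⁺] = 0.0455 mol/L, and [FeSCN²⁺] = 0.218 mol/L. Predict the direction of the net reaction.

toward products

Q = [FeSCN²⁺] / ([Fe³⁺]·[SCN⁻]) = (0.218) / ((0.0455)·(0.0114)) = 420
Q = 420 < Keq = 955, so the forward reaction proceeds.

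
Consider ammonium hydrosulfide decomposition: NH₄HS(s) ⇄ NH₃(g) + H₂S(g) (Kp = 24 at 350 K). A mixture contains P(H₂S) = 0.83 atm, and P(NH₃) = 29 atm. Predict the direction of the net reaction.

(NH₄HS is a pure solid — omitted from Qp.)
Qp = P(NH₃)·P(H₂S) = (29)·(0.83) = 24
Qp = 24 = Kp, so the system is already at equilibrium.

at equilibrium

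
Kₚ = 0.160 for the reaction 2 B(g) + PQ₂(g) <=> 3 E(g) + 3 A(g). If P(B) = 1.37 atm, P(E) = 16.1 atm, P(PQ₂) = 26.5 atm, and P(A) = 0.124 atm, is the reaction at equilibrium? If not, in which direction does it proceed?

Qₚ = P(E)³·P(A)³ / (P(B)²·P(PQ₂)) = (16.1)³·(0.124)³ / ((1.37)²·(26.5)) = 0.160
Qₚ = 0.160 = Kₚ, so the system is already at equilibrium.

at equilibrium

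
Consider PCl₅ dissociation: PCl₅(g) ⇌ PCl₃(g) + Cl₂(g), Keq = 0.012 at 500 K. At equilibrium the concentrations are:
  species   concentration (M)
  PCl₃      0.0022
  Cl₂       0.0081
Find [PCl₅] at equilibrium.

[PCl₅] = 0.0015 M

At equilibrium, Keq = [PCl₃]·[Cl₂] / [PCl₅] = 0.012.
(0.0022)·(0.0081) / ([PCl₅]) = 0.012
[PCl₅] = 0.00148 = 0.0015 M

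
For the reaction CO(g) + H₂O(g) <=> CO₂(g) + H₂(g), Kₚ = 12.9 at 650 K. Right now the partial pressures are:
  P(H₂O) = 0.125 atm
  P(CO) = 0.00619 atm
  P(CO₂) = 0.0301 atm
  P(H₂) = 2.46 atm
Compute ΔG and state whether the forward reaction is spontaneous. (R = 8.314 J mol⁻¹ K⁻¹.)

Qₚ = P(CO₂)·P(H₂) / (P(CO)·P(H₂O)) = (0.0301)·(2.46) / ((0.00619)·(0.125)) = 95.7
ΔG = RT ln(Qₚ/Kₚ) = (8.314 J mol⁻¹ K⁻¹)(650 K) × ln(95.7/12.9)
   = (5.404 kJ/mol)(2.004) = 10.8 kJ/mol
ΔG > 0, so the forward reaction is non-spontaneous (proceeds in reverse).

ΔG = 10.8 kJ/mol; the forward reaction is non-spontaneous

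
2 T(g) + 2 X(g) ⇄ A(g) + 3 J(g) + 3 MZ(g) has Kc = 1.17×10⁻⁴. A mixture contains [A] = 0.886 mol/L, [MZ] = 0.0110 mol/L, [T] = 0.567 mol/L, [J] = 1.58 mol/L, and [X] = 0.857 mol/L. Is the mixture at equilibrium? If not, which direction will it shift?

Qc = [A]·[J]³·[MZ]³ / ([T]²·[X]²) = (0.886)·(1.58)³·(0.0110)³ / ((0.567)²·(0.857)²) = 1.97×10⁻⁵
Qc = 1.97×10⁻⁵ < Kc = 1.17×10⁻⁴: net forward reaction.

no; Q < K, reaction proceeds forward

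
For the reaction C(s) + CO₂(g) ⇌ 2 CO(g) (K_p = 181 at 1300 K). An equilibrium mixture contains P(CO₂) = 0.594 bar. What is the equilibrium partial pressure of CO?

(C is a pure solid — omitted from K_p.)
At equilibrium, K_p = P(CO)² / P(CO₂) = 181.
(P(CO))² / (0.594) = 181
P(CO)² = 108 ⇒ P(CO) = 10.4 bar

P(CO) = 10.4 bar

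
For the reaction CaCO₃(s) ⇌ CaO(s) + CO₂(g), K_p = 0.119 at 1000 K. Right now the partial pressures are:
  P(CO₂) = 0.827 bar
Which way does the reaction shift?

(CaCO₃, CaO are pure solids — omitted from Q_p.)
Q_p = P(CO₂) = 0.827
Q_p = 0.827 > K_p = 0.119, so the reverse reaction proceeds.

to the left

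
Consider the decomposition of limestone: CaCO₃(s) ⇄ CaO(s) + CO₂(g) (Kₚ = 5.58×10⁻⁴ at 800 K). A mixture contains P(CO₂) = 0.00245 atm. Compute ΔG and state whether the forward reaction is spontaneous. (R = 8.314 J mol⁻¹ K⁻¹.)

ΔG = 9.84 kJ/mol; the forward reaction is non-spontaneous

(CaCO₃, CaO are pure solids — omitted from Qₚ.)
Qₚ = P(CO₂) = 0.00245
ΔG = RT ln(Qₚ/Kₚ) = (8.314 J mol⁻¹ K⁻¹)(800 K) × ln(0.00245/5.58×10⁻⁴)
   = (6.651 kJ/mol)(1.479) = 9.84 kJ/mol
ΔG > 0, so the forward reaction is non-spontaneous (proceeds in reverse).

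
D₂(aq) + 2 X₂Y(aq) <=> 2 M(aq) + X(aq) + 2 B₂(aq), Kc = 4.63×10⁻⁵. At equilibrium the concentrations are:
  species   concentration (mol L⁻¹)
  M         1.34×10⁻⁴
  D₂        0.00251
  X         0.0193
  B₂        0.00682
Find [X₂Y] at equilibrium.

[X₂Y] = 3.72×10⁻⁴ mol L⁻¹

At equilibrium, Kc = [M]²·[X]·[B₂]² / ([D₂]·[X₂Y]²) = 4.63×10⁻⁵.
(1.34×10⁻⁴)²·(0.0193)·(0.00682)² / ((0.00251)·([X₂Y])²) = 4.63×10⁻⁵
[X₂Y]² = 1.39×10⁻⁷ ⇒ [X₂Y] = 3.72×10⁻⁴ mol L⁻¹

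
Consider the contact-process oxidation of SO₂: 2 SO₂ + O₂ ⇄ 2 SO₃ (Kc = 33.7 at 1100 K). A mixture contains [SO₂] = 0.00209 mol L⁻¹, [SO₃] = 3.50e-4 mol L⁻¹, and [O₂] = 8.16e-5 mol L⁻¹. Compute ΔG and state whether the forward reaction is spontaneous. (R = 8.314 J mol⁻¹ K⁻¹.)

ΔG = 21.2 kJ/mol; the forward reaction is non-spontaneous

Qc = [SO₃]² / ([SO₂]²·[O₂]) = (3.50e-4)² / ((0.00209)²·(8.16e-5)) = 344
ΔG = RT ln(Qc/Kc) = (8.314 J mol⁻¹ K⁻¹)(1100 K) × ln(344/33.7)
   = (9.145 kJ/mol)(2.323) = 21.2 kJ/mol
ΔG > 0, so the forward reaction is non-spontaneous (proceeds in reverse).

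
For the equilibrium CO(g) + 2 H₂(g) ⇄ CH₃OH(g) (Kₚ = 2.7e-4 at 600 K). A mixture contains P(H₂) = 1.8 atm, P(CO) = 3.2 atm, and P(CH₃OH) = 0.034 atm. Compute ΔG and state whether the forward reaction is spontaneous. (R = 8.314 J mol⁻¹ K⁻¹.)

Qₚ = P(CH₃OH) / (P(CO)·P(H₂)²) = (0.034) / ((3.2)·(1.8)²) = 0.00328
ΔG = RT ln(Qₚ/Kₚ) = (8.314 J mol⁻¹ K⁻¹)(600 K) × ln(0.00328/2.7e-4)
   = (4.988 kJ/mol)(2.497) = 12.5 kJ/mol
ΔG > 0, so the forward reaction is non-spontaneous (proceeds in reverse).

ΔG = 12.5 kJ/mol; the forward reaction is non-spontaneous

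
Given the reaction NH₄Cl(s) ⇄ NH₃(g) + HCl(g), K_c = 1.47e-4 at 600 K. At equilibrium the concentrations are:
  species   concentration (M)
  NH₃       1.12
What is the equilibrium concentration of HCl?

[HCl] = 1.31e-4 M

(NH₄Cl is a pure solid — omitted from K_c.)
At equilibrium, K_c = [NH₃]·[HCl] = 1.47e-4.
(1.12)·([HCl]) = 1.47e-4
[HCl] = 1.31e-4 M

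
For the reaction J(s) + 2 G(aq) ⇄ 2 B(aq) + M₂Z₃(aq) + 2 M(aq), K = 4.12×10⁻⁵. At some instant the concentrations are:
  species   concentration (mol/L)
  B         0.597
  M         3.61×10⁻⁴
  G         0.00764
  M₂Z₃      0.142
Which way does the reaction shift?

in the reverse direction

(J is a pure solid — omitted from Q.)
Q = [B]²·[M₂Z₃]·[M]² / [G]² = (0.597)²·(0.142)·(3.61×10⁻⁴)² / (0.00764)² = 1.13×10⁻⁴
Q = 1.13×10⁻⁴ > K = 4.12×10⁻⁵, so the reverse reaction proceeds.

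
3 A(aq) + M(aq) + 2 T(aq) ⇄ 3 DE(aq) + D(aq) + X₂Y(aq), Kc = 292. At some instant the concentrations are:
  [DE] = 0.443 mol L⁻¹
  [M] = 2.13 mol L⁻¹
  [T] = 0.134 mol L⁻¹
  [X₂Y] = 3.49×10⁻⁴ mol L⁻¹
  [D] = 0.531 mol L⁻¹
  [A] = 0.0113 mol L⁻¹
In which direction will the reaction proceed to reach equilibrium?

Qc = [DE]³·[D]·[X₂Y] / ([A]³·[M]·[T]²) = (0.443)³·(0.531)·(3.49×10⁻⁴) / ((0.0113)³·(2.13)·(0.134)²) = 292
Qc = 292 = Kc, so the system is already at equilibrium.

no net change (already at equilibrium)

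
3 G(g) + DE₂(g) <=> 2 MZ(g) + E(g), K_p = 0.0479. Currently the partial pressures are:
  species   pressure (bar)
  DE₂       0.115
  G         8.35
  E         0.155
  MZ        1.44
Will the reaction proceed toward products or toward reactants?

forward (toward products)

Q_p = P(MZ)²·P(E) / (P(G)³·P(DE₂)) = (1.44)²·(0.155) / ((8.35)³·(0.115)) = 0.00480
Q_p = 0.00480 < K_p = 0.0479, so the forward reaction proceeds.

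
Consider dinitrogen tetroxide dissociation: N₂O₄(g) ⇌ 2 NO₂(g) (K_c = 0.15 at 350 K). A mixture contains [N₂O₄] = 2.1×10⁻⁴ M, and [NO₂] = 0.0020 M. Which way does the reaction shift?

Q_c = [NO₂]² / [N₂O₄] = (0.0020)² / (2.1×10⁻⁴) = 0.019
Q_c = 0.019 < K_c = 0.15, so the forward reaction proceeds.

forward (toward products)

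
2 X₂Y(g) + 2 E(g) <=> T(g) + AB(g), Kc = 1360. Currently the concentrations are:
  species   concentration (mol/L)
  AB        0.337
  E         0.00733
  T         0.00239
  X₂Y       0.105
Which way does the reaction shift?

at equilibrium

Qc = [T]·[AB] / ([X₂Y]²·[E]²) = (0.00239)·(0.337) / ((0.105)²·(0.00733)²) = 1360
Qc = 1360 = Kc, so the system is already at equilibrium.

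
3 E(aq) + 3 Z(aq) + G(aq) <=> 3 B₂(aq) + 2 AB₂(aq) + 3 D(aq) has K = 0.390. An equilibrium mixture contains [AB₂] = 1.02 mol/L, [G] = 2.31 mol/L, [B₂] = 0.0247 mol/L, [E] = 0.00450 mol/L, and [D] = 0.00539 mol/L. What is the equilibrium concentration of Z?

[Z] = 0.0310 mol/L

At equilibrium, K = [B₂]³·[AB₂]²·[D]³ / ([E]³·[Z]³·[G]) = 0.390.
(0.0247)³·(1.02)²·(0.00539)³ / ((0.00450)³·([Z])³·(2.31)) = 0.390
[Z]³ = 2.99×10⁻⁵ ⇒ [Z] = 0.0310 mol/L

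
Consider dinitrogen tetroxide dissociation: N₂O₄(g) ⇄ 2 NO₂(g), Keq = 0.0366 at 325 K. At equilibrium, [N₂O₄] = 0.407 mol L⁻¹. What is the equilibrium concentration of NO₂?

At equilibrium, Keq = [NO₂]² / [N₂O₄] = 0.0366.
([NO₂])² / (0.407) = 0.0366
[NO₂]² = 0.0149 ⇒ [NO₂] = 0.122 mol L⁻¹

[NO₂] = 0.122 mol L⁻¹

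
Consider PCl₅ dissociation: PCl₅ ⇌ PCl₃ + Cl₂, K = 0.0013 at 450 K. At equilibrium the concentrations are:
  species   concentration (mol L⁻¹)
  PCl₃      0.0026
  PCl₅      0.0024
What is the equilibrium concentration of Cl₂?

At equilibrium, K = [PCl₃]·[Cl₂] / [PCl₅] = 0.0013.
(0.0026)·([Cl₂]) / (0.0024) = 0.0013
[Cl₂] = 0.00120 = 0.0012 mol L⁻¹

[Cl₂] = 0.0012 mol L⁻¹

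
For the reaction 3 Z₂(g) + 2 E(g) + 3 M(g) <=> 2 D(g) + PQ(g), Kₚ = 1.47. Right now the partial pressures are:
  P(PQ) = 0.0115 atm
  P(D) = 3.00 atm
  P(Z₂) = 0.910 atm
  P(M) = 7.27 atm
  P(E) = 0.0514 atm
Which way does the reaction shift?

in the forward direction

Qₚ = P(D)²·P(PQ) / (P(Z₂)³·P(E)²·P(M)³) = (3.00)²·(0.0115) / ((0.910)³·(0.0514)²·(7.27)³) = 0.135
Qₚ = 0.135 < Kₚ = 1.47, so the forward reaction proceeds.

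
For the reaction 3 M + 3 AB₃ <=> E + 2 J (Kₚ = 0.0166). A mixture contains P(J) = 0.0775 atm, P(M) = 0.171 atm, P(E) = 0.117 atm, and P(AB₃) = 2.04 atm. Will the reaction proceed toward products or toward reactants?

Qₚ = P(E)·P(J)² / (P(M)³·P(AB₃)³) = (0.117)·(0.0775)² / ((0.171)³·(2.04)³) = 0.0166
Qₚ = 0.0166 = Kₚ, so the system is already at equilibrium.

at equilibrium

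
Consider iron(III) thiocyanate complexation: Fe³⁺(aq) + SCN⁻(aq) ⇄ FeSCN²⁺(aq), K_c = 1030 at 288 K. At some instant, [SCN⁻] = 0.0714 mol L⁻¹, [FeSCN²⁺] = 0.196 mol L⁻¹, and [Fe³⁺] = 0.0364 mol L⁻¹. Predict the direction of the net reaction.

Q_c = [FeSCN²⁺] / ([Fe³⁺]·[SCN⁻]) = (0.196) / ((0.0364)·(0.0714)) = 75.4
Q_c = 75.4 < K_c = 1030, so the forward reaction proceeds.

to the right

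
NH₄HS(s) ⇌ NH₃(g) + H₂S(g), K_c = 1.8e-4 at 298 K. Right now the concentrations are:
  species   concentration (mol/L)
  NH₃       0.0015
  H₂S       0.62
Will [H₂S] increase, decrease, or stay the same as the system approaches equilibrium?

(NH₄HS is a pure solid — omitted from Q_c.)
Q_c = [NH₃]·[H₂S] = (0.0015)·(0.62) = 9.3e-4
Q_c = 9.3e-4 > K_c = 1.8e-4: net reverse reaction.
H₂S is a product, so it decreases.

decrease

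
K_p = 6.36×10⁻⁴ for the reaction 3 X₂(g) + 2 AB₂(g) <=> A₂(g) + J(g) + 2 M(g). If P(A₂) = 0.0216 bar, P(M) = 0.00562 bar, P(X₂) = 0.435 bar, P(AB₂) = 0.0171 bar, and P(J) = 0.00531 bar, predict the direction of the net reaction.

Q_p = P(A₂)·P(J)·P(M)² / (P(X₂)³·P(AB₂)²) = (0.0216)·(0.00531)·(0.00562)² / ((0.435)³·(0.0171)²) = 1.51×10⁻⁴
Q_p = 1.51×10⁻⁴ < K_p = 6.36×10⁻⁴, so the forward reaction proceeds.

toward products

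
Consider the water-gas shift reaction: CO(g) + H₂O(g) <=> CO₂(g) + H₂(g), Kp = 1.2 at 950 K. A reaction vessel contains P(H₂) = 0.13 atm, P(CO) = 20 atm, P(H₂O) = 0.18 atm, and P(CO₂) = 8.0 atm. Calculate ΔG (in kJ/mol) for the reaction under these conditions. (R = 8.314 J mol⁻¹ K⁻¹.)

Qp = P(CO₂)·P(H₂) / (P(CO)·P(H₂O)) = (8.0)·(0.13) / ((20)·(0.18)) = 0.289
ΔG = RT ln(Qp/Kp) = (8.314 J mol⁻¹ K⁻¹)(950 K) × ln(0.289/1.2)
   = (7.898 kJ/mol)(-1.424) = -11.2 kJ/mol
ΔG < 0, so the forward reaction is spontaneous (proceeds forward).

ΔG = -11.2 kJ/mol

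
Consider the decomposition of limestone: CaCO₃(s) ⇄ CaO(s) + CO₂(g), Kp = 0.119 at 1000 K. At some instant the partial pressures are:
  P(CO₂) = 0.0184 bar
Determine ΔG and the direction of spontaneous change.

(CaCO₃, CaO are pure solids — omitted from Qp.)
Qp = P(CO₂) = 0.0184
ΔG = RT ln(Qp/Kp) = (8.314 J mol⁻¹ K⁻¹)(1000 K) × ln(0.0184/0.119)
   = (8.314 kJ/mol)(-1.867) = -15.5 kJ/mol
ΔG < 0, so the forward reaction is spontaneous (proceeds forward).

ΔG = -15.5 kJ/mol; the forward reaction is spontaneous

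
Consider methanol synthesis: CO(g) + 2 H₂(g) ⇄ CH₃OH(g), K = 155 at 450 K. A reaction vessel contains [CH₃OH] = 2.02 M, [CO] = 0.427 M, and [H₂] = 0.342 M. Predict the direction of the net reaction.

Q = [CH₃OH] / ([CO]·[H₂]²) = (2.02) / ((0.427)·(0.342)²) = 40.4
Q = 40.4 < K = 155, so the forward reaction proceeds.

to the right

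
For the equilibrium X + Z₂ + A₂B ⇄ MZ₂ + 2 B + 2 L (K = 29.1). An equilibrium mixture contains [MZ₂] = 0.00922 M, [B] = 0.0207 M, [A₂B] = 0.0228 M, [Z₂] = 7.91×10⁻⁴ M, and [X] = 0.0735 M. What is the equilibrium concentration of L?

At equilibrium, K = [MZ₂]·[B]²·[L]² / ([X]·[Z₂]·[A₂B]) = 29.1.
(0.00922)·(0.0207)²·([L])² / ((0.0735)·(7.91×10⁻⁴)·(0.0228)) = 29.1
[L]² = 9.76 ⇒ [L] = 3.12 M

[L] = 3.12 M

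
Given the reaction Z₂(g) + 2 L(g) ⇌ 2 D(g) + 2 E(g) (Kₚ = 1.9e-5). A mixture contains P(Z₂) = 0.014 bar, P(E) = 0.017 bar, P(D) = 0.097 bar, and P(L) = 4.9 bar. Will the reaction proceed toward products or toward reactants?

Qₚ = P(D)²·P(E)² / (P(Z₂)·P(L)²) = (0.097)²·(0.017)² / ((0.014)·(4.9)²) = 8.1e-6
Qₚ = 8.1e-6 < Kₚ = 1.9e-5, so the forward reaction proceeds.

forward (toward products)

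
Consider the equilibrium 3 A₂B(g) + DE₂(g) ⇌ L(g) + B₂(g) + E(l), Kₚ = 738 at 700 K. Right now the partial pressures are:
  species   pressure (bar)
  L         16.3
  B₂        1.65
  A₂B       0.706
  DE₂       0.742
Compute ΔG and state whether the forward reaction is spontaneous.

(E is a pure liquid — omitted from Qₚ.)
Qₚ = P(L)·P(B₂) / (P(A₂B)³·P(DE₂)) = (16.3)·(1.65) / ((0.706)³·(0.742)) = 103
ΔG = RT ln(Qₚ/Kₚ) = (8.314 J mol⁻¹ K⁻¹)(700 K) × ln(103/738)
   = (5.820 kJ/mol)(-1.969) = -11.5 kJ/mol
ΔG < 0, so the forward reaction is spontaneous (proceeds forward).

ΔG = -11.5 kJ/mol; the forward reaction is spontaneous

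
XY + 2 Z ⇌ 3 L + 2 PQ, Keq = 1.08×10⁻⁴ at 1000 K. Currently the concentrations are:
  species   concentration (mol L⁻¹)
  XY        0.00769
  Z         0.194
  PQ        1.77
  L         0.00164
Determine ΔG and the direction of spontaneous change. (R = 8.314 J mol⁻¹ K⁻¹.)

ΔG = -6.79 kJ/mol; the forward reaction is spontaneous

Q = [L]³·[PQ]² / ([XY]·[Z]²) = (0.00164)³·(1.77)² / ((0.00769)·(0.194)²) = 4.77×10⁻⁵
ΔG = RT ln(Q/Keq) = (8.314 J mol⁻¹ K⁻¹)(1000 K) × ln(4.77×10⁻⁵/1.08×10⁻⁴)
   = (8.314 kJ/mol)(-0.8172) = -6.79 kJ/mol
ΔG < 0, so the forward reaction is spontaneous (proceeds forward).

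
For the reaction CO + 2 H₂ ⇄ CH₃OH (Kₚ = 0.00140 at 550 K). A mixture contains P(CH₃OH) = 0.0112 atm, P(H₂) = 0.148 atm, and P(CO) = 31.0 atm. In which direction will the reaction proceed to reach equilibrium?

reverse (toward reactants)

Qₚ = P(CH₃OH) / (P(CO)·P(H₂)²) = (0.0112) / ((31.0)·(0.148)²) = 0.0165
Qₚ = 0.0165 > Kₚ = 0.00140, so the reverse reaction proceeds.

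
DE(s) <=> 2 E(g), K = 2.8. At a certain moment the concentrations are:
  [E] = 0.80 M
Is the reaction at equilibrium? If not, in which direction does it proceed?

toward products

(DE is a pure solid — omitted from Q.)
Q = [E]² = (0.80)² = 0.64
Q = 0.64 < K = 2.8, so the forward reaction proceeds.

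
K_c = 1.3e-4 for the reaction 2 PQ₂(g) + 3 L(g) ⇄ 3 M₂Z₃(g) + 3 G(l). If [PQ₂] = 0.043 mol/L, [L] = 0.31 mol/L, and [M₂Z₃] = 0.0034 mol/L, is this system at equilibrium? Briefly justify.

(G is a pure liquid — omitted from Q_c.)
Q_c = [M₂Z₃]³ / ([PQ₂]²·[L]³) = (0.0034)³ / ((0.043)²·(0.31)³) = 7.1e-4
Q_c = 7.1e-4 > K_c = 1.3e-4: net reverse reaction.

no; Q > K, reaction proceeds in reverse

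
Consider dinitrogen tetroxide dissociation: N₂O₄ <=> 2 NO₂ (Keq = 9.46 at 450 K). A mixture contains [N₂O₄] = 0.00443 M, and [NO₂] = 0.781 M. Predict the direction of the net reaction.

reverse (toward reactants)

Q = [NO₂]² / [N₂O₄] = (0.781)² / (0.00443) = 138
Q = 138 > Keq = 9.46, so the reverse reaction proceeds.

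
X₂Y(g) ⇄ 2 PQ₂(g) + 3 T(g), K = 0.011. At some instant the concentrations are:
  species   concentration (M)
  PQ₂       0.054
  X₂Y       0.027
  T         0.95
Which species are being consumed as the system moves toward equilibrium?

PQ₂, T (products)

Q = [PQ₂]²·[T]³ / [X₂Y] = (0.054)²·(0.95)³ / (0.027) = 0.093
Q = 0.093 > K = 0.011: net reverse reaction.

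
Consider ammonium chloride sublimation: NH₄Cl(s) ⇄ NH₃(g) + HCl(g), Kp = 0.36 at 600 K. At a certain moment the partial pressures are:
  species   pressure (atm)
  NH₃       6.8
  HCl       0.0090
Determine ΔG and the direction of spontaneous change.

ΔG = -8.84 kJ/mol; the forward reaction is spontaneous

(NH₄Cl is a pure solid — omitted from Qp.)
Qp = P(NH₃)·P(HCl) = (6.8)·(0.0090) = 0.0612
ΔG = RT ln(Qp/Kp) = (8.314 J mol⁻¹ K⁻¹)(600 K) × ln(0.0612/0.36)
   = (4.988 kJ/mol)(-1.772) = -8.84 kJ/mol
ΔG < 0, so the forward reaction is spontaneous (proceeds forward).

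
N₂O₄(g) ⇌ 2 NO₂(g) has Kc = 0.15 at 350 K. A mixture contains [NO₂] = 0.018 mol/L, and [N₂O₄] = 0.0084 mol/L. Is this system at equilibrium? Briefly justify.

Qc = [NO₂]² / [N₂O₄] = (0.018)² / (0.0084) = 0.039
Qc = 0.039 < Kc = 0.15: net forward reaction.

no; Q < K, reaction proceeds forward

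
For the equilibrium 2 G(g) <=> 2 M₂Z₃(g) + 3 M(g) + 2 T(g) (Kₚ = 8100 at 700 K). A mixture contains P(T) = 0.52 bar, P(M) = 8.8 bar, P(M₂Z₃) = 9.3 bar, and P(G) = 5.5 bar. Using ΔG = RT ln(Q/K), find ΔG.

Qₚ = P(M₂Z₃)²·P(M)³·P(T)² / P(G)² = (9.3)²·(8.8)³·(0.52)² / (5.5)² = 527
ΔG = RT ln(Qₚ/Kₚ) = (8.314 J mol⁻¹ K⁻¹)(700 K) × ln(527/8100)
   = (5.820 kJ/mol)(-2.732) = -15.9 kJ/mol
ΔG < 0, so the forward reaction is spontaneous (proceeds forward).

ΔG = -15.9 kJ/mol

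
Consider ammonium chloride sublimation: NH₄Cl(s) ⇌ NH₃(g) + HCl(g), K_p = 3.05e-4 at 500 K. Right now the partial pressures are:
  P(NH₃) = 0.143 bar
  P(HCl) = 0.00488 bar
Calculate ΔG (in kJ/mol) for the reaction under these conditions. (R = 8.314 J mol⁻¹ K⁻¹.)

ΔG = 3.44 kJ/mol

(NH₄Cl is a pure solid — omitted from Q_p.)
Q_p = P(NH₃)·P(HCl) = (0.143)·(0.00488) = 6.98e-4
ΔG = RT ln(Q_p/K_p) = (8.314 J mol⁻¹ K⁻¹)(500 K) × ln(6.98e-4/3.05e-4)
   = (4.157 kJ/mol)(0.8279) = 3.44 kJ/mol
ΔG > 0, so the forward reaction is non-spontaneous (proceeds in reverse).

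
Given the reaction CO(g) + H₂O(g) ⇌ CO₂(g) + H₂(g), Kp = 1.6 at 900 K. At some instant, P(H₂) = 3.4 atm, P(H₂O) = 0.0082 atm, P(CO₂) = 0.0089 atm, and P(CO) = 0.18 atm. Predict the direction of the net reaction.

in the reverse direction

Qp = P(CO₂)·P(H₂) / (P(CO)·P(H₂O)) = (0.0089)·(3.4) / ((0.18)·(0.0082)) = 21
Qp = 21 > Kp = 1.6, so the reverse reaction proceeds.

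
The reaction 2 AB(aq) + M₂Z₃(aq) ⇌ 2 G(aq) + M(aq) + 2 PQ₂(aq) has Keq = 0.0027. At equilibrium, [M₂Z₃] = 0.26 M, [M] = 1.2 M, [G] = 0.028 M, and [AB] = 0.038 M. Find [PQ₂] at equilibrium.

[PQ₂] = 0.033 M

At equilibrium, Keq = [G]²·[M]·[PQ₂]² / ([AB]²·[M₂Z₃]) = 0.0027.
(0.028)²·(1.2)·([PQ₂])² / ((0.038)²·(0.26)) = 0.0027
[PQ₂]² = 0.00108 ⇒ [PQ₂] = 0.033 M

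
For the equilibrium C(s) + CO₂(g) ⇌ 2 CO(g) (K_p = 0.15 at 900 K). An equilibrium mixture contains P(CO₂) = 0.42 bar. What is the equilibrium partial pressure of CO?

(C is a pure solid — omitted from K_p.)
At equilibrium, K_p = P(CO)² / P(CO₂) = 0.15.
(P(CO))² / (0.42) = 0.15
P(CO)² = 0.0630 ⇒ P(CO) = 0.25 bar

P(CO) = 0.25 bar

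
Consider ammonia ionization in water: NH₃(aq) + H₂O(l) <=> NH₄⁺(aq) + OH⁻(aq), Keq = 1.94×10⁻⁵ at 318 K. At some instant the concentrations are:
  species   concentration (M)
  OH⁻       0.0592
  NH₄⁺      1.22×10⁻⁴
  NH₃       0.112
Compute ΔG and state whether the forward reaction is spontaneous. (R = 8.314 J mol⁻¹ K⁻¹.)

ΔG = 3.18 kJ/mol; the forward reaction is non-spontaneous

(H₂O is a pure liquid — omitted from Q.)
Q = [NH₄⁺]·[OH⁻] / [NH₃] = (1.22×10⁻⁴)·(0.0592) / (0.112) = 6.45×10⁻⁵
ΔG = RT ln(Q/Keq) = (8.314 J mol⁻¹ K⁻¹)(318 K) × ln(6.45×10⁻⁵/1.94×10⁻⁵)
   = (2.644 kJ/mol)(1.201) = 3.18 kJ/mol
ΔG > 0, so the forward reaction is non-spontaneous (proceeds in reverse).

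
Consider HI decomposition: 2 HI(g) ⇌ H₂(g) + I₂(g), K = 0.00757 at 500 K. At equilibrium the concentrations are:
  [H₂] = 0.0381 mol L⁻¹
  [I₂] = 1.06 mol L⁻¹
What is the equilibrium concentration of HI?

At equilibrium, K = [H₂]·[I₂] / [HI]² = 0.00757.
(0.0381)·(1.06) / ([HI])² = 0.00757
[HI]² = 5.34 ⇒ [HI] = 2.31 mol L⁻¹

[HI] = 2.31 mol L⁻¹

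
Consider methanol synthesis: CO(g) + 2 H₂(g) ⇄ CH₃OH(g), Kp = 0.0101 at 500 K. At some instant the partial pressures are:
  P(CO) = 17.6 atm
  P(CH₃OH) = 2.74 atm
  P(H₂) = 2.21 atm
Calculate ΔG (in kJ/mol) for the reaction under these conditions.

ΔG = 4.78 kJ/mol

Qp = P(CH₃OH) / (P(CO)·P(H₂)²) = (2.74) / ((17.6)·(2.21)²) = 0.0319
ΔG = RT ln(Qp/Kp) = (8.314 J mol⁻¹ K⁻¹)(500 K) × ln(0.0319/0.0101)
   = (4.157 kJ/mol)(1.150) = 4.78 kJ/mol
ΔG > 0, so the forward reaction is non-spontaneous (proceeds in reverse).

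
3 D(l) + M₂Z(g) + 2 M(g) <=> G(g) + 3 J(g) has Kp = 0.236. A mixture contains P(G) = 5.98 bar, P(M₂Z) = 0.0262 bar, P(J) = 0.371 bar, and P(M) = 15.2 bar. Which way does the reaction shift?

to the right

(D is a pure liquid — omitted from Qp.)
Qp = P(G)·P(J)³ / (P(M₂Z)·P(M)²) = (5.98)·(0.371)³ / ((0.0262)·(15.2)²) = 0.0504
Qp = 0.0504 < Kp = 0.236, so the forward reaction proceeds.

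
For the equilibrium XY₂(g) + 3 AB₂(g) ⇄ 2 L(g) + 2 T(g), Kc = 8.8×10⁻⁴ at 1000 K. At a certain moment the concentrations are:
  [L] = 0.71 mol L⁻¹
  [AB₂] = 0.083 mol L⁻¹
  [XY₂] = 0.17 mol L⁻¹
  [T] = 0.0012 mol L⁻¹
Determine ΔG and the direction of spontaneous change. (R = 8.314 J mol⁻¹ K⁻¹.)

Qc = [L]²·[T]² / ([XY₂]·[AB₂]³) = (0.71)²·(0.0012)² / ((0.17)·(0.083)³) = 0.00747
ΔG = RT ln(Qc/Kc) = (8.314 J mol⁻¹ K⁻¹)(1000 K) × ln(0.00747/8.8×10⁻⁴)
   = (8.314 kJ/mol)(2.139) = 17.8 kJ/mol
ΔG > 0, so the forward reaction is non-spontaneous (proceeds in reverse).

ΔG = 17.8 kJ/mol; the forward reaction is non-spontaneous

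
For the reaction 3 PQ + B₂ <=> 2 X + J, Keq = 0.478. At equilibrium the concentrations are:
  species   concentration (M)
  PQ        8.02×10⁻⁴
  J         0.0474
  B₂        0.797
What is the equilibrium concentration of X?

At equilibrium, Keq = [X]²·[J] / ([PQ]³·[B₂]) = 0.478.
([X])²·(0.0474) / ((8.02×10⁻⁴)³·(0.797)) = 0.478
[X]² = 4.15×10⁻⁹ ⇒ [X] = 6.44×10⁻⁵ M

[X] = 6.44×10⁻⁵ M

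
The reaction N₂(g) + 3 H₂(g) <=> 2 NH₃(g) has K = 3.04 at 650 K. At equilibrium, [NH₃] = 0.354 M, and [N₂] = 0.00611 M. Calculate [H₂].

At equilibrium, K = [NH₃]² / ([N₂]·[H₂]³) = 3.04.
(0.354)² / ((0.00611)·([H₂])³) = 3.04
[H₂]³ = 6.75 ⇒ [H₂] = 1.89 M

[H₂] = 1.89 M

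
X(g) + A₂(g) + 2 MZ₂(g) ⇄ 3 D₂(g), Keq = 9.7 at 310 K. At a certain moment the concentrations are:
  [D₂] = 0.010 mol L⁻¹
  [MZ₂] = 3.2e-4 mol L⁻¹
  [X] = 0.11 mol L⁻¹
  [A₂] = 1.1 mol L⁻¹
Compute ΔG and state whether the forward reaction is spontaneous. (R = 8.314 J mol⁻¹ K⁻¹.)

Q = [D₂]³ / ([X]·[A₂]·[MZ₂]²) = (0.010)³ / ((0.11)·(1.1)·(3.2e-4)²) = 80.7
ΔG = RT ln(Q/Keq) = (8.314 J mol⁻¹ K⁻¹)(310 K) × ln(80.7/9.7)
   = (2.577 kJ/mol)(2.119) = 5.46 kJ/mol
ΔG > 0, so the forward reaction is non-spontaneous (proceeds in reverse).

ΔG = 5.46 kJ/mol; the forward reaction is non-spontaneous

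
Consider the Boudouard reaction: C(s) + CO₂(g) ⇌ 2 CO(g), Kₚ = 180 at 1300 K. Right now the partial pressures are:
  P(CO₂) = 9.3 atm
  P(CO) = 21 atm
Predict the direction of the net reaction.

to the right

(C is a pure solid — omitted from Qₚ.)
Qₚ = P(CO)² / P(CO₂) = (21)² / (9.3) = 47
Qₚ = 47 < Kₚ = 180, so the forward reaction proceeds.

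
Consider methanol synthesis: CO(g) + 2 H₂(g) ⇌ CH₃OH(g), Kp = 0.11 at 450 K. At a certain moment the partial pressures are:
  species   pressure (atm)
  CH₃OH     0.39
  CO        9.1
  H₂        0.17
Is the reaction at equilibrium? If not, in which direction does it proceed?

Qp = P(CH₃OH) / (P(CO)·P(H₂)²) = (0.39) / ((9.1)·(0.17)²) = 1.5
Qp = 1.5 > Kp = 0.11, so the reverse reaction proceeds.

to the left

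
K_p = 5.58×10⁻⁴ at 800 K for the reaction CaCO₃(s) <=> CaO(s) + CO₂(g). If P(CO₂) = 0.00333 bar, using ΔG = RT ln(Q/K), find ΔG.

(CaCO₃, CaO are pure solids — omitted from Q_p.)
Q_p = P(CO₂) = 0.00333
ΔG = RT ln(Q_p/K_p) = (8.314 J mol⁻¹ K⁻¹)(800 K) × ln(0.00333/5.58×10⁻⁴)
   = (6.651 kJ/mol)(1.786) = 11.9 kJ/mol
ΔG > 0, so the forward reaction is non-spontaneous (proceeds in reverse).

ΔG = 11.9 kJ/mol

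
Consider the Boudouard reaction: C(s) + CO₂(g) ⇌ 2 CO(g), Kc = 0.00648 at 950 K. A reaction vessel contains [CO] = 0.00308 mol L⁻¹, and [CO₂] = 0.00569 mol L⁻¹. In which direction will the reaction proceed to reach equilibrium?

to the right

(C is a pure solid — omitted from Qc.)
Qc = [CO]² / [CO₂] = (0.00308)² / (0.00569) = 0.00167
Qc = 0.00167 < Kc = 0.00648, so the forward reaction proceeds.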